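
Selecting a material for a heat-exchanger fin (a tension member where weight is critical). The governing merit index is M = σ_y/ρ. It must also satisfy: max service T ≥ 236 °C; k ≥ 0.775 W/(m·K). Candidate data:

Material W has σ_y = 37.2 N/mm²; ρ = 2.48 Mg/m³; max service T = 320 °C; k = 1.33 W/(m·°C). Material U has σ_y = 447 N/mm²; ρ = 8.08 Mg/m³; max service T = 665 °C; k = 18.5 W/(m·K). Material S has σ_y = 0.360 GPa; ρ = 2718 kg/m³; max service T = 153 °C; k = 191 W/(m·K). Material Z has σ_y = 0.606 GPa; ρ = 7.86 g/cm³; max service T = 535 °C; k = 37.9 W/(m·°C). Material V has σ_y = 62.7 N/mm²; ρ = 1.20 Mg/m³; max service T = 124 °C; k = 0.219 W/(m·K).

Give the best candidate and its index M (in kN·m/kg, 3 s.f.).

material Z, M = 77.1 kN·m/kg

Screen on constraints: max service T ≥ 236 °C; k ≥ 0.775 W/(m·K). Survivors: material W, material U, material Z.
Normalizing units and computing the index:
  material W: σ_y = 37.20 MPa, ρ = 2480 kg/m³
  material U: σ_y = 447.0 MPa, ρ = 8080 kg/m³
  material Z: σ_y = 606.0 MPa, ρ = 7860 kg/m³
  material Z: M = 77.1 kN·m/kg
  material U: M = 55.3 kN·m/kg
  material W: M = 15.0 kN·m/kg
The maximum is for material Z.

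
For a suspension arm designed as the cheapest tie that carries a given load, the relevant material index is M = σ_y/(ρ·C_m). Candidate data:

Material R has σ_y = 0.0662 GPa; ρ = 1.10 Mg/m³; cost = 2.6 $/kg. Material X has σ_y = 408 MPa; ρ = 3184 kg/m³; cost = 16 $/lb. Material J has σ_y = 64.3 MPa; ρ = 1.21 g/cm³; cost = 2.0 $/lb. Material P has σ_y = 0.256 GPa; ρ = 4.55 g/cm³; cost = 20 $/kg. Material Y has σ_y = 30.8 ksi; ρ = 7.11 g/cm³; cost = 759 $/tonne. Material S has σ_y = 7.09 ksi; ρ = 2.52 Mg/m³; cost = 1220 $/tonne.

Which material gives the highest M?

Convert each candidate to consistent units, then evaluate M:
  material R: σ_y = 66.20 MPa, ρ = 1100 kg/m³, cost = 2.600 $/kg
  material X: σ_y = 408.0 MPa, ρ = 3184 kg/m³, cost = 35.27 $/kg
  material J: σ_y = 64.30 MPa, ρ = 1210 kg/m³, cost = 4.409 $/kg
  material P: σ_y = 256.0 MPa, ρ = 4550 kg/m³, cost = 20.00 $/kg
  material Y: σ_y = 212.4 MPa, ρ = 7110 kg/m³, cost = 0.7590 $/kg
  material S: σ_y = 48.88 MPa, ρ = 2520 kg/m³, cost = 1.220 $/kg
  material Y: M = 39.4 kN·m per $
  material R: M = 23.1 kN·m per $
  material S: M = 15.9 kN·m per $
  material J: M = 12.1 kN·m per $
  material X: M = 3.63 kN·m per $
  material P: M = 2.81 kN·m per $
Highest index: material Y.

material Y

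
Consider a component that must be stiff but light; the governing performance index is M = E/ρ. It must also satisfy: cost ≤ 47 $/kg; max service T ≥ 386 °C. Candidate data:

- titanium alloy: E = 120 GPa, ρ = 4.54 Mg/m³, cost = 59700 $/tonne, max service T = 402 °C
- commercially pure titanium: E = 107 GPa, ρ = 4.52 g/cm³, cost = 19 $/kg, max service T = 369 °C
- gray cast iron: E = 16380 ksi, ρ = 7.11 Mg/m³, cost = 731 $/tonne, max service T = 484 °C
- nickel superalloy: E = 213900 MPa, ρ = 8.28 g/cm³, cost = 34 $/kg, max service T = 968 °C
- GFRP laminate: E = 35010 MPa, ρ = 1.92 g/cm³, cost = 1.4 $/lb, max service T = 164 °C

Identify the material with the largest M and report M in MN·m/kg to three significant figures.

nickel superalloy, M = 25.8 MN·m/kg

Screen on constraints: cost ≤ 47 $/kg; max service T ≥ 386 °C. Survivors: gray cast iron, nickel superalloy.
Normalizing units and computing the index:
  gray cast iron: E = 112.9 GPa, ρ = 7110 kg/m³
  nickel superalloy: E = 213.9 GPa, ρ = 8280 kg/m³
  nickel superalloy: M = 25.8 MN·m/kg
  gray cast iron: M = 15.9 MN·m/kg
The maximum is for nickel superalloy.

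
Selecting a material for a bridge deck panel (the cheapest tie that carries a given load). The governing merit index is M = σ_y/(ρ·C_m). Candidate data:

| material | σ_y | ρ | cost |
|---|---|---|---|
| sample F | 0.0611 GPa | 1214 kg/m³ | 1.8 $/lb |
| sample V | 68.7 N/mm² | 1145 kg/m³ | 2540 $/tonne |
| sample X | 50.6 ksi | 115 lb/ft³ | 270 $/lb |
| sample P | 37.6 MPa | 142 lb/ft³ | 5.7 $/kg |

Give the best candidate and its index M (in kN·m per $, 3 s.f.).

sample V, M = 23.6 kN·m per $

Putting every candidate on a common basis:
  sample F: σ_y = 61.10 MPa, ρ = 1214 kg/m³, cost = 3.968 $/kg
  sample V: σ_y = 68.70 MPa, ρ = 1145 kg/m³, cost = 2.540 $/kg
  sample X: σ_y = 348.9 MPa, ρ = 1842 kg/m³, cost = 595.2 $/kg
  sample P: σ_y = 37.60 MPa, ρ = 2275 kg/m³, cost = 5.700 $/kg
  sample V: M = 23.6 kN·m per $
  sample F: M = 12.7 kN·m per $
  sample P: M = 2.90 kN·m per $
  sample X: M = 0.318 kN·m per $
Sample V has the largest M.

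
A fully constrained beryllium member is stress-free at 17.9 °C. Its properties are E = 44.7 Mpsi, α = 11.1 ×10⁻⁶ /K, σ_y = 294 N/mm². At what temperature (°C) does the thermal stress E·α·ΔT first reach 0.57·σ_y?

66.9 °C

E = 44.7 Mpsi = 308.2 GPa.
σ_y = 294 N/mm² = 294.0 MPa.
E·α·ΔT = 167.6 MPa ⇒ ΔT = 167.6 / (308.2×10³ × 11.1×10⁻⁶) = 48.99 K.
T = 17.9 + 48.99 = 66.89 °C.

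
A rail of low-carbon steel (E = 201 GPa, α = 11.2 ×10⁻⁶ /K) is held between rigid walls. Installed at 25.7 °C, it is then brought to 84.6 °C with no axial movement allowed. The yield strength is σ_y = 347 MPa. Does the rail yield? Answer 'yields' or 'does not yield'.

ΔT = 58.90 K. Constrained thermal stress σ = E·α·ΔT = 201.0×10³ MPa × 11.2×10⁻⁶ × 58.90 = 133 MPa (compressive).
Compare to σ_y = 347 MPa: σ < σ_y, so it does not yield.

does not yield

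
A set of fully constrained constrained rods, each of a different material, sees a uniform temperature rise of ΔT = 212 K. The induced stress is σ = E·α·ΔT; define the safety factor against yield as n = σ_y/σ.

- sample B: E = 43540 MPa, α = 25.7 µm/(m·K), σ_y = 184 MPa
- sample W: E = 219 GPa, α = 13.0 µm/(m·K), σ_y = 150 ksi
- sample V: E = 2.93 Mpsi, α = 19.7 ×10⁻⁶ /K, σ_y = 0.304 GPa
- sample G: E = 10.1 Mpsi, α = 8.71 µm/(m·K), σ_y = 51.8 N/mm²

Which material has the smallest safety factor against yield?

Per material, after unit conversion:
  sample B: E = 43.54, α = 25.7, σ_y = 184.0 → σ = 237 MPa, n = 0.776
  sample W: E = 219.0, α = 13.0, σ_y = 1034 → σ = 604 MPa, n = 1.71
  sample V: E = 20.20, α = 19.7, σ_y = 304.0 → σ = 84.4 MPa, n = 3.60
  sample G: E = 69.64, α = 8.71, σ_y = 51.80 → σ = 129 MPa, n = 0.403
The minimum is sample G at n = 0.403.

sample G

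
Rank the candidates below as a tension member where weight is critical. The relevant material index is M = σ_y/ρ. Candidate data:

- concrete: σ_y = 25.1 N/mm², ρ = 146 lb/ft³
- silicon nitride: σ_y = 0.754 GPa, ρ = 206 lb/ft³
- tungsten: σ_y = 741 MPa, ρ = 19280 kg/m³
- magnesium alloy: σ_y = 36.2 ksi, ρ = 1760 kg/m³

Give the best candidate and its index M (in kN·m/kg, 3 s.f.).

After converting to SI:
  concrete: σ_y = 25.10 MPa, ρ = 2339 kg/m³
  silicon nitride: σ_y = 754.0 MPa, ρ = 3300 kg/m³
  tungsten: σ_y = 741.0 MPa, ρ = 19280 kg/m³
  magnesium alloy: σ_y = 249.6 MPa, ρ = 1760 kg/m³
  silicon nitride: M = 228 kN·m/kg
  magnesium alloy: M = 142 kN·m/kg
  tungsten: M = 38.4 kN·m/kg
  concrete: M = 10.7 kN·m/kg
Highest index: silicon nitride.

silicon nitride, M = 228 kN·m/kg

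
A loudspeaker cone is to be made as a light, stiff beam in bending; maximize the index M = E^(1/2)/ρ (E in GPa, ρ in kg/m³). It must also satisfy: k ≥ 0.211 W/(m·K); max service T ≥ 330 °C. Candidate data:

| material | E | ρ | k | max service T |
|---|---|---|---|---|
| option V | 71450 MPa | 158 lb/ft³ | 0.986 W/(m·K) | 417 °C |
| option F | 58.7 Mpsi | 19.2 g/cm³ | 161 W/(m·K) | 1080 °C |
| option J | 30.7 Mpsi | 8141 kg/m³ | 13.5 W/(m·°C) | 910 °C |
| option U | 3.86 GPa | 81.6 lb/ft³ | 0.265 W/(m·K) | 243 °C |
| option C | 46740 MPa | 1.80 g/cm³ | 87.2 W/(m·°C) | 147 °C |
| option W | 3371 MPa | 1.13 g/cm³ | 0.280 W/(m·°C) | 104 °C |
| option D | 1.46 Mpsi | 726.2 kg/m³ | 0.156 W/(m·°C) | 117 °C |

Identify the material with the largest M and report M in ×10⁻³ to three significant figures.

Screen on constraints: k ≥ 0.211 W/(m·K); max service T ≥ 330 °C. Survivors: option V, option F, option J.
Convert each candidate to consistent units, then evaluate M:
  option V: E = 71.45 GPa, ρ = 2531 kg/m³
  option F: E = 404.7 GPa, ρ = 19200 kg/m³
  option J: E = 211.7 GPa, ρ = 8141 kg/m³
  option V: M = 3.34×10⁻³
  option J: M = 1.79×10⁻³
  option F: M = 1.05×10⁻³
Highest index: option V.

option V, M = 3.34×10⁻³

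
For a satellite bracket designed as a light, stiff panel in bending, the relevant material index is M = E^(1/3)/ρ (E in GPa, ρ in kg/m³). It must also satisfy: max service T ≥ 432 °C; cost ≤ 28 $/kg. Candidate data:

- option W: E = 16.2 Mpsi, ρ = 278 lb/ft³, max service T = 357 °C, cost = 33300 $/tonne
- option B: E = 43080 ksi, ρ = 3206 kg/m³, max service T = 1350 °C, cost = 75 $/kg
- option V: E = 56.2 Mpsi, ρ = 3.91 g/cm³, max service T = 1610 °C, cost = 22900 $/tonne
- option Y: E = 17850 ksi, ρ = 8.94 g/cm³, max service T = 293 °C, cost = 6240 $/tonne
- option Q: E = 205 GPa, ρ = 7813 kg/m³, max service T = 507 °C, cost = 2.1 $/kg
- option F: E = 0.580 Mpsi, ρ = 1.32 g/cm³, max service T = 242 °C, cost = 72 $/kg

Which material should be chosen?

Screen on constraints: max service T ≥ 432 °C; cost ≤ 28 $/kg. Survivors: option V, option Q.
Convert each candidate to consistent units, then evaluate M:
  option V: E = 387.5 GPa, ρ = 3910 kg/m³
  option Q: E = 205.0 GPa, ρ = 7813 kg/m³
  option V: M = 1.86×10⁻³
  option Q: M = 0.755×10⁻³
Highest index: option V.

option V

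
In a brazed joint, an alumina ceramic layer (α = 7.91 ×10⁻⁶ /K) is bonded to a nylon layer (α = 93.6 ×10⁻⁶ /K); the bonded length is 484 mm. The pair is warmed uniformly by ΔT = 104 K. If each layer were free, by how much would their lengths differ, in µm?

Δα = |7.91 − 93.6|×10⁻⁶/K = 85.7×10⁻⁶/K.
ΔL_mismatch = Δα·L·ΔT = 85.7×10⁻⁶ × 484.0 mm × 104.0 K = 4310 µm.

4310 µm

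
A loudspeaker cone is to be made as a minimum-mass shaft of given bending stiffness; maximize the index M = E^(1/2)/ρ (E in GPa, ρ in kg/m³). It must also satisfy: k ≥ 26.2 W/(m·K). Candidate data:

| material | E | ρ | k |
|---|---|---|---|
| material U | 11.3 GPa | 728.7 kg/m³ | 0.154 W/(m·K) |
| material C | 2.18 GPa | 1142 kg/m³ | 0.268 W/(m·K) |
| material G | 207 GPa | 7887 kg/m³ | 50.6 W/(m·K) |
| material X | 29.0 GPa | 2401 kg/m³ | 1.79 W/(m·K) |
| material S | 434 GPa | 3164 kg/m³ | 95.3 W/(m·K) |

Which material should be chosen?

material S

Screen on constraints: k ≥ 26.2 W/(m·K). Survivors: material G, material S.
Evaluate M for each candidate:
  material S: M = 6.58×10⁻³
  material G: M = 1.82×10⁻³
Material S ranks first.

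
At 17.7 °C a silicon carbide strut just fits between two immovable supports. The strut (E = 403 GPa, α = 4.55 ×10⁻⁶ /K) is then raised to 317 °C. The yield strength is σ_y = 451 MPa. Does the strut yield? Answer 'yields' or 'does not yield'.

ΔT = 299.3 K. Constrained thermal stress σ = E·α·ΔT = 403.0×10³ MPa × 4.55×10⁻⁶ × 299.3 = 549 MPa (compressive).
Compare to σ_y = 451 MPa: σ ≥ σ_y, so it yields.

yields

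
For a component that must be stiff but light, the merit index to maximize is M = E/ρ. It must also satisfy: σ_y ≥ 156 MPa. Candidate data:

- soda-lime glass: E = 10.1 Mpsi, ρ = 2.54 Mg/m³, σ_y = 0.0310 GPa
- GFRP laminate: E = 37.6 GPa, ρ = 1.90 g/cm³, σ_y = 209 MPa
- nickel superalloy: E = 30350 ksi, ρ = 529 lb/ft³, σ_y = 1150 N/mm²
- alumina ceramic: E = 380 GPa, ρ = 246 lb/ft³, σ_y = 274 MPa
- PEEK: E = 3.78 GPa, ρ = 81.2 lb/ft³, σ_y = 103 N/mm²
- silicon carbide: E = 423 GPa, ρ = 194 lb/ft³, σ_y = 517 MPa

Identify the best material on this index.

Screen on constraints: σ_y ≥ 156 MPa. Survivors: GFRP laminate, nickel superalloy, alumina ceramic, silicon carbide.
Normalizing units and computing the index:
  GFRP laminate: E = 37.60 GPa, ρ = 1900 kg/m³
  nickel superalloy: E = 209.3 GPa, ρ = 8474 kg/m³
  alumina ceramic: E = 380.0 GPa, ρ = 3941 kg/m³
  silicon carbide: E = 423.0 GPa, ρ = 3108 kg/m³
  silicon carbide: M = 136 MN·m/kg
  alumina ceramic: M = 96.4 MN·m/kg
  nickel superalloy: M = 24.7 MN·m/kg
  GFRP laminate: M = 19.8 MN·m/kg
The maximum is for silicon carbide.

silicon carbide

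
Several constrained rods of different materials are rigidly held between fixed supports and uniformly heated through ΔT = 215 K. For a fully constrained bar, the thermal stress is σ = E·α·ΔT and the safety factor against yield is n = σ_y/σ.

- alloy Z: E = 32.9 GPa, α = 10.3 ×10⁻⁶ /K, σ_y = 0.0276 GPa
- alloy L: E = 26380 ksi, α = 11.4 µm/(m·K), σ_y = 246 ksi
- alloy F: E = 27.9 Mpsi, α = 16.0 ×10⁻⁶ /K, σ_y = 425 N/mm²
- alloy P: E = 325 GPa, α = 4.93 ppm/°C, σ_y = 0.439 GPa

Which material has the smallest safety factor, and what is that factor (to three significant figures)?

With everything in SI (GPa, ×10⁻⁶/K, MPa):
  alloy Z: E = 32.90, α = 10.3, σ_y = 27.60 → σ = 72.9 MPa, n = 0.379
  alloy L: E = 181.9, α = 11.4, σ_y = 1696 → σ = 446 MPa, n = 3.80
  alloy F: E = 192.4, α = 16.0, σ_y = 425.0 → σ = 662 MPa, n = 0.642
  alloy P: E = 325.0, α = 4.93, σ_y = 439.0 → σ = 344 MPa, n = 1.27
Alloy Z has the lowest safety factor, n = 0.379.

alloy Z, n = 0.379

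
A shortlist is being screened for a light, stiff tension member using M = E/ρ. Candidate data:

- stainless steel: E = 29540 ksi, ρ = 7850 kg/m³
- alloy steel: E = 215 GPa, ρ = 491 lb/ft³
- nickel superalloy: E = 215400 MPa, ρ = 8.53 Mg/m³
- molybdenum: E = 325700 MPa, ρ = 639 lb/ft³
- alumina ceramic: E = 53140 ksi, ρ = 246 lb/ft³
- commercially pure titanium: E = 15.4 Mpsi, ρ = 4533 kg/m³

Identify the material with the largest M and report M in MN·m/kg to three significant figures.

Normalizing units and computing the index:
  stainless steel: E = 203.7 GPa, ρ = 7850 kg/m³
  alloy steel: E = 215.0 GPa, ρ = 7865 kg/m³
  nickel superalloy: E = 215.4 GPa, ρ = 8530 kg/m³
  molybdenum: E = 325.7 GPa, ρ = 10240 kg/m³
  alumina ceramic: E = 366.4 GPa, ρ = 3941 kg/m³
  commercially pure titanium: E = 106.2 GPa, ρ = 4533 kg/m³
  alumina ceramic: M = 93.0 MN·m/kg
  molybdenum: M = 31.8 MN·m/kg
  alloy steel: M = 27.3 MN·m/kg
  stainless steel: M = 25.9 MN·m/kg
  nickel superalloy: M = 25.3 MN·m/kg
  commercially pure titanium: M = 23.4 MN·m/kg
Alumina ceramic ranks first.

alumina ceramic, M = 93.0 MN·m/kg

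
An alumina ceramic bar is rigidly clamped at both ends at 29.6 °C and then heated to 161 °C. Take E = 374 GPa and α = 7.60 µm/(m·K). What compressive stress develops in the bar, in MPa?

ΔT = 131.4 K. Constrained thermal stress σ = E·α·ΔT = 374.0×10³ MPa × 7.60×10⁻⁶ × 131.4 = 373 MPa (compressive).

373 MPa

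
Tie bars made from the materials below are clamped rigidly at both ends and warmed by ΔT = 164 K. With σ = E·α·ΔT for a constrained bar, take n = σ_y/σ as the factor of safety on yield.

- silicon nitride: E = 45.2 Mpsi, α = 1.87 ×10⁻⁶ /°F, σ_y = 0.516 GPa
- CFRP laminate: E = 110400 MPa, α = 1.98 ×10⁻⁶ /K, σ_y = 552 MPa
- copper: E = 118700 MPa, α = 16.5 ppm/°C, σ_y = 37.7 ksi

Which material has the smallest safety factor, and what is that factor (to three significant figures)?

copper, n = 0.809

Converting E to GPa, α to ×10⁻⁶/K, σ_y to MPa, then σ and n for each:
  silicon nitride: E = 311.6, α = 3.37, σ_y = 516.0 → σ = 172 MPa, n = 3.00
  CFRP laminate: E = 110.4, α = 1.98, σ_y = 552.0 → σ = 35.8 MPa, n = 15.4
  copper: E = 118.7, α = 16.5, σ_y = 259.9 → σ = 321 MPa, n = 0.809
Smallest n: copper with n = 0.809.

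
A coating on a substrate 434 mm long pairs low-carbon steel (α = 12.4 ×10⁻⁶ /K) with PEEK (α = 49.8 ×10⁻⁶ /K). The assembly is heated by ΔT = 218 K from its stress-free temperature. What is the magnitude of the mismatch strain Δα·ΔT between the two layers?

Δα = |12.4 − 49.8|×10⁻⁶/K = 37.4×10⁻⁶/K.
Mismatch strain = Δα·ΔT = 37.4×10⁻⁶ × 218.0 = 8.15×10⁻³.

8.15×10⁻³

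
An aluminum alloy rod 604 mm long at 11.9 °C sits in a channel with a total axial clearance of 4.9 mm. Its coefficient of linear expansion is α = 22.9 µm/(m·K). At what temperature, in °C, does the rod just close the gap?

α·L₀·ΔT = 4.9 mm ⇒ ΔT = 4.9 / (22.9×10⁻⁶ × 604.0) = 354.3 K.
T = 11.9 + 354.3 = 366.2 °C.

366 °C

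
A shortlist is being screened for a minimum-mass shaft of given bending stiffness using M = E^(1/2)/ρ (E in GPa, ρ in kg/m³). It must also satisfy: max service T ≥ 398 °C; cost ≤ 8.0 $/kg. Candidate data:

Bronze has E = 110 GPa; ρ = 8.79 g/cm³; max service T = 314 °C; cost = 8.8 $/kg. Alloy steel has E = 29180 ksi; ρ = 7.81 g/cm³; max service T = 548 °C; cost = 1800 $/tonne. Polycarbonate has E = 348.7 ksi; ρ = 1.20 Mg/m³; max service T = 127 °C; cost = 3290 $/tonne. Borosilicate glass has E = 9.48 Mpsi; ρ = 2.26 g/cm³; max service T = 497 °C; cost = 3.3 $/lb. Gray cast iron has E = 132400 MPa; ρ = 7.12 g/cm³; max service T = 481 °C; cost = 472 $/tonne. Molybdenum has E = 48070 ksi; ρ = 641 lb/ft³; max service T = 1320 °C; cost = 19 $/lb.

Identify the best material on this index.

borosilicate glass

Screen on constraints: max service T ≥ 398 °C; cost ≤ 8.0 $/kg. Survivors: alloy steel, borosilicate glass, gray cast iron.
Putting every candidate on a common basis:
  alloy steel: E = 201.2 GPa, ρ = 7810 kg/m³
  borosilicate glass: E = 65.36 GPa, ρ = 2260 kg/m³
  gray cast iron: E = 132.4 GPa, ρ = 7120 kg/m³
  borosilicate glass: M = 3.58×10⁻³
  alloy steel: M = 1.82×10⁻³
  gray cast iron: M = 1.62×10⁻³
Borosilicate glass has the largest M.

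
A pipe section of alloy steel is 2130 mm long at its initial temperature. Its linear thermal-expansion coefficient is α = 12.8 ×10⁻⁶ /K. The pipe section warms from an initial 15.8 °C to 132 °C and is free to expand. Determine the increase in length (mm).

3.17 mm

ΔT = 132 − 15.8 = 116.2 K.
ΔL = α·L₀·ΔT = 12.8×10⁻⁶ × 2130 mm × 116.2 K = 3.17 mm.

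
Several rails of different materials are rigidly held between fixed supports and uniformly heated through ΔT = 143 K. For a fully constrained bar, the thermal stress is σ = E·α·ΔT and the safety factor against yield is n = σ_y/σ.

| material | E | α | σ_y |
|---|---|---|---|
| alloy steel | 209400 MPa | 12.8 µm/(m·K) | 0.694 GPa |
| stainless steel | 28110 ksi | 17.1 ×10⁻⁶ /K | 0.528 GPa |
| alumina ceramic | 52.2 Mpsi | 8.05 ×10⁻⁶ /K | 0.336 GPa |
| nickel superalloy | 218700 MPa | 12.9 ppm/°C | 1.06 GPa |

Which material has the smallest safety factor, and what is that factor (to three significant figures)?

alumina ceramic, n = 0.811

Per material, after unit conversion:
  alloy steel: E = 209.4, α = 12.8, σ_y = 694.0 → σ = 383 MPa, n = 1.81
  stainless steel: E = 193.8, α = 17.1, σ_y = 528.0 → σ = 474 MPa, n = 1.11
  alumina ceramic: E = 359.9, α = 8.05, σ_y = 336.0 → σ = 414 MPa, n = 0.811
  nickel superalloy: E = 218.7, α = 12.9, σ_y = 1060 → σ = 403 MPa, n = 2.63
The minimum is alumina ceramic at n = 0.811.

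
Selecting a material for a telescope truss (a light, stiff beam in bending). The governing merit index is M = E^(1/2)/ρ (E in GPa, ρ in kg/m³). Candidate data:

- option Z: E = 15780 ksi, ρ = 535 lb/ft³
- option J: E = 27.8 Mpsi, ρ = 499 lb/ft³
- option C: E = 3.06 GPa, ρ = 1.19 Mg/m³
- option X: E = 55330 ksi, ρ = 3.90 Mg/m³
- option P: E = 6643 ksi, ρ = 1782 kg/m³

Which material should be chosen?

option X

Normalizing units and computing the index:
  option Z: E = 108.8 GPa, ρ = 8570 kg/m³
  option J: E = 191.7 GPa, ρ = 7993 kg/m³
  option C: E = 3.060 GPa, ρ = 1190 kg/m³
  option X: E = 381.5 GPa, ρ = 3900 kg/m³
  option P: E = 45.80 GPa, ρ = 1782 kg/m³
  option X: M = 5.01×10⁻³
  option P: M = 3.80×10⁻³
  option J: M = 1.73×10⁻³
  option C: M = 1.47×10⁻³
  option Z: M = 1.22×10⁻³
Highest index: option X.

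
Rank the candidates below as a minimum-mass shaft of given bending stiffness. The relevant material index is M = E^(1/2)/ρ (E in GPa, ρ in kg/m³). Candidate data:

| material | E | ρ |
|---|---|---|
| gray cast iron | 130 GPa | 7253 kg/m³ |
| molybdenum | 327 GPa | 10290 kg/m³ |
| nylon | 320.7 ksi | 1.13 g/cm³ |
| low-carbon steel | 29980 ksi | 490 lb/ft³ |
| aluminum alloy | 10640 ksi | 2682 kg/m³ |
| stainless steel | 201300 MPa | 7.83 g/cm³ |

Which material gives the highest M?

After converting to SI:
  gray cast iron: E = 130.0 GPa, ρ = 7253 kg/m³
  molybdenum: E = 327.0 GPa, ρ = 10290 kg/m³
  nylon: E = 2.211 GPa, ρ = 1130 kg/m³
  low-carbon steel: E = 206.7 GPa, ρ = 7849 kg/m³
  aluminum alloy: E = 73.36 GPa, ρ = 2682 kg/m³
  stainless steel: E = 201.3 GPa, ρ = 7830 kg/m³
  aluminum alloy: M = 3.19×10⁻³
  low-carbon steel: M = 1.83×10⁻³
  stainless steel: M = 1.81×10⁻³
  molybdenum: M = 1.76×10⁻³
  gray cast iron: M = 1.57×10⁻³
  nylon: M = 1.32×10⁻³
Aluminum alloy has the largest M.

aluminum alloy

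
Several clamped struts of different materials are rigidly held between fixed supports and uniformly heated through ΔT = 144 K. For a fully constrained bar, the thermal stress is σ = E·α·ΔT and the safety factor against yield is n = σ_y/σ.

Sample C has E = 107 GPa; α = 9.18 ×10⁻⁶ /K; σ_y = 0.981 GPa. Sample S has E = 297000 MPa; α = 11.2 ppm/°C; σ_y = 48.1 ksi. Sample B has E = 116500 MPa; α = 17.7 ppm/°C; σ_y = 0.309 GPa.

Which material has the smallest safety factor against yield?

sample S

Per material, after unit conversion:
  sample C: E = 107.0, α = 9.18, σ_y = 981.0 → σ = 141 MPa, n = 6.94
  sample S: E = 297.0, α = 11.2, σ_y = 331.6 → σ = 479 MPa, n = 0.692
  sample B: E = 116.5, α = 17.7, σ_y = 309.0 → σ = 297 MPa, n = 1.04
The minimum is sample S at n = 0.692.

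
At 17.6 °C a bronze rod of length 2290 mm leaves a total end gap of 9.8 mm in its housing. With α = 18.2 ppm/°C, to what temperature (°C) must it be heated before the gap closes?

α·L₀·ΔT = 9.8 mm ⇒ ΔT = 9.8 / (18.2×10⁻⁶ × 2290.0) = 235.1 K.
T = 17.6 + 235.1 = 252.7 °C.

253 °C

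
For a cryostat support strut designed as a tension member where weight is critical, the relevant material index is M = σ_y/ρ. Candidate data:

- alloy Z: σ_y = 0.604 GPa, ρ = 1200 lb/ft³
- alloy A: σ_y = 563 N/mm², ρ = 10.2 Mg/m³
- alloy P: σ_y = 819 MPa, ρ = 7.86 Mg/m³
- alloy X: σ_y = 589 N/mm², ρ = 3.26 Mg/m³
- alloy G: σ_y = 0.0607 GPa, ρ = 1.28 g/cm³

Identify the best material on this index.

alloy X

Convert each candidate to consistent units, then evaluate M:
  alloy Z: σ_y = 604.0 MPa, ρ = 19220 kg/m³
  alloy A: σ_y = 563.0 MPa, ρ = 10200 kg/m³
  alloy P: σ_y = 819.0 MPa, ρ = 7860 kg/m³
  alloy X: σ_y = 589.0 MPa, ρ = 3260 kg/m³
  alloy G: σ_y = 60.70 MPa, ρ = 1280 kg/m³
  alloy X: M = 181 kN·m/kg
  alloy P: M = 104 kN·m/kg
  alloy A: M = 55.2 kN·m/kg
  alloy G: M = 47.4 kN·m/kg
  alloy Z: M = 31.4 kN·m/kg
Highest index: alloy X.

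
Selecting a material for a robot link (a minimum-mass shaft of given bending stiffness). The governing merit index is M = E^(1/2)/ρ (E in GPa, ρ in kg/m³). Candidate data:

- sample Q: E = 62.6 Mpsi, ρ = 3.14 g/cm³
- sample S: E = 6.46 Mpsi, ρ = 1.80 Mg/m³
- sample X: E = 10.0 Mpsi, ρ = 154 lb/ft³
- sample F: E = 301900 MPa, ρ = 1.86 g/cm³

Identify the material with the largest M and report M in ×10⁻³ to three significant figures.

Convert each candidate to consistent units, then evaluate M:
  sample Q: E = 431.6 GPa, ρ = 3140 kg/m³
  sample S: E = 44.54 GPa, ρ = 1800 kg/m³
  sample X: E = 68.95 GPa, ρ = 2467 kg/m³
  sample F: E = 301.9 GPa, ρ = 1860 kg/m³
  sample F: M = 9.34×10⁻³
  sample Q: M = 6.62×10⁻³
  sample S: M = 3.71×10⁻³
  sample X: M = 3.37×10⁻³
The maximum is for sample F.

sample F, M = 9.34×10⁻³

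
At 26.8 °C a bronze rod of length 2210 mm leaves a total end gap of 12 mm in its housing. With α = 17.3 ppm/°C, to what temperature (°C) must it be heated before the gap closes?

α·L₀·ΔT = 12.0 mm ⇒ ΔT = 12.0 / (17.3×10⁻⁶ × 2210.0) = 313.9 K.
T = 26.8 + 313.9 = 340.7 °C.

341 °C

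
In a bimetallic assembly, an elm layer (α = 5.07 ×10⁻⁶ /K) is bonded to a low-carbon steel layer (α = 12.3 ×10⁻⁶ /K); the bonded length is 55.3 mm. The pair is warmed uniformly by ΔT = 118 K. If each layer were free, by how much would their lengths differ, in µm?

Δα = |5.07 − 12.3|×10⁻⁶/K = 7.23×10⁻⁶/K.
ΔL_mismatch = Δα·L·ΔT = 7.23×10⁻⁶ × 55.3 mm × 118.0 K = 47.2 µm.

47.2 µm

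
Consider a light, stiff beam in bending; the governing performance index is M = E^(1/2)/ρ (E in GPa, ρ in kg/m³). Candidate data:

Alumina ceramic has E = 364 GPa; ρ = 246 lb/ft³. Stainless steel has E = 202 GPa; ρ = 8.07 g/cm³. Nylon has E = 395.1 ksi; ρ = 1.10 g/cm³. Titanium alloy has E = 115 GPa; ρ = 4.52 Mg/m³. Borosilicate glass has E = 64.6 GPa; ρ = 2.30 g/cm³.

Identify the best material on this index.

alumina ceramic

Convert each candidate to consistent units, then evaluate M:
  alumina ceramic: E = 364.0 GPa, ρ = 3941 kg/m³
  stainless steel: E = 202.0 GPa, ρ = 8070 kg/m³
  nylon: E = 2.724 GPa, ρ = 1100 kg/m³
  titanium alloy: E = 115.0 GPa, ρ = 4520 kg/m³
  borosilicate glass: E = 64.60 GPa, ρ = 2300 kg/m³
  alumina ceramic: M = 4.84×10⁻³
  borosilicate glass: M = 3.49×10⁻³
  titanium alloy: M = 2.37×10⁻³
  stainless steel: M = 1.76×10⁻³
  nylon: M = 1.50×10⁻³
Alumina ceramic has the largest M.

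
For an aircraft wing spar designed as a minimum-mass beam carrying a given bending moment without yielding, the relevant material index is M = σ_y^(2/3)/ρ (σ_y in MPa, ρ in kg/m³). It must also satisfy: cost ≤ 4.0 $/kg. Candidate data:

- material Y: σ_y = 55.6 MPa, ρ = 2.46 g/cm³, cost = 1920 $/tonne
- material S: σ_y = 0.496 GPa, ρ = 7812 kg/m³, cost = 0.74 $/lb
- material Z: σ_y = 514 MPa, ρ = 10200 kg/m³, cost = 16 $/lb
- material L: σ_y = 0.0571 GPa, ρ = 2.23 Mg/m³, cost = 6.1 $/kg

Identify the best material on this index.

material S

Screen on constraints: cost ≤ 4.0 $/kg. Survivors: material Y, material S.
Putting every candidate on a common basis:
  material Y: σ_y = 55.60 MPa, ρ = 2460 kg/m³
  material S: σ_y = 496.0 MPa, ρ = 7812 kg/m³
  material S: M = 8.02×10⁻³
  material Y: M = 5.92×10⁻³
Material S ranks first.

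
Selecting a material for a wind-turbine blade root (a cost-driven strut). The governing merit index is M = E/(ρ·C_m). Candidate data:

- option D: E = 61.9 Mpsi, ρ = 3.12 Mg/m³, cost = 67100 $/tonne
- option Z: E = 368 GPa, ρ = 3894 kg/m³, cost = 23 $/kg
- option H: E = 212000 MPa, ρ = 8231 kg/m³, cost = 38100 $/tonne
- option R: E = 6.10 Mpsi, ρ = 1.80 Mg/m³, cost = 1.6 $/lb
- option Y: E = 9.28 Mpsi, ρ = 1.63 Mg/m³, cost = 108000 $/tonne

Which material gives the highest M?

option R

After converting to SI:
  option D: E = 426.8 GPa, ρ = 3120 kg/m³, cost = 67.10 $/kg
  option Z: E = 368.0 GPa, ρ = 3894 kg/m³, cost = 23.00 $/kg
  option H: E = 212.0 GPa, ρ = 8231 kg/m³, cost = 38.10 $/kg
  option R: E = 42.06 GPa, ρ = 1800 kg/m³, cost = 3.527 $/kg
  option Y: E = 63.98 GPa, ρ = 1630 kg/m³, cost = 108.0 $/kg
  option R: M = 6.62 MN·m per $
  option Z: M = 4.11 MN·m per $
  option D: M = 2.04 MN·m per $
  option H: M = 0.676 MN·m per $
  option Y: M = 0.363 MN·m per $
Option R ranks first.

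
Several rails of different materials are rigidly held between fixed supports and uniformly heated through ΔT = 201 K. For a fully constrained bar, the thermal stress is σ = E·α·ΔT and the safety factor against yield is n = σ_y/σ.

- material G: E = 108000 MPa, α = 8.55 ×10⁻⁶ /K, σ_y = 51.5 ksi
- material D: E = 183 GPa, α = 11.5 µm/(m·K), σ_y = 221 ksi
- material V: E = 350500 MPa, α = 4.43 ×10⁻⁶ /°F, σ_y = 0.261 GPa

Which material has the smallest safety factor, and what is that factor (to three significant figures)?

material V, n = 0.465

Converting E to GPa, α to ×10⁻⁶/K, σ_y to MPa, then σ and n for each:
  material G: E = 108.0, α = 8.55, σ_y = 355.1 → σ = 186 MPa, n = 1.91
  material D: E = 183.0, α = 11.5, σ_y = 1524 → σ = 423 MPa, n = 3.60
  material V: E = 350.5, α = 7.97, σ_y = 261.0 → σ = 562 MPa, n = 0.465
Material V has the lowest safety factor, n = 0.465.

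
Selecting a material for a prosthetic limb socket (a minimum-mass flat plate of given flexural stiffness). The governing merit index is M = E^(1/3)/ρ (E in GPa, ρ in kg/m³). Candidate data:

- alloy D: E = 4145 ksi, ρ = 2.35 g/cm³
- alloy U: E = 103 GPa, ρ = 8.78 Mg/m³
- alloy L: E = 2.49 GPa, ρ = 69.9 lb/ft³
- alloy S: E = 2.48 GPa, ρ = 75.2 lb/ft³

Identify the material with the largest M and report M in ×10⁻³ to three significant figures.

Convert each candidate to consistent units, then evaluate M:
  alloy D: E = 28.58 GPa, ρ = 2350 kg/m³
  alloy U: E = 103.0 GPa, ρ = 8780 kg/m³
  alloy L: E = 2.490 GPa, ρ = 1120 kg/m³
  alloy S: E = 2.480 GPa, ρ = 1205 kg/m³
  alloy D: M = 1.30×10⁻³
  alloy L: M = 1.21×10⁻³
  alloy S: M = 1.12×10⁻³
  alloy U: M = 0.534×10⁻³
Alloy D has the largest M.

alloy D, M = 1.30×10⁻³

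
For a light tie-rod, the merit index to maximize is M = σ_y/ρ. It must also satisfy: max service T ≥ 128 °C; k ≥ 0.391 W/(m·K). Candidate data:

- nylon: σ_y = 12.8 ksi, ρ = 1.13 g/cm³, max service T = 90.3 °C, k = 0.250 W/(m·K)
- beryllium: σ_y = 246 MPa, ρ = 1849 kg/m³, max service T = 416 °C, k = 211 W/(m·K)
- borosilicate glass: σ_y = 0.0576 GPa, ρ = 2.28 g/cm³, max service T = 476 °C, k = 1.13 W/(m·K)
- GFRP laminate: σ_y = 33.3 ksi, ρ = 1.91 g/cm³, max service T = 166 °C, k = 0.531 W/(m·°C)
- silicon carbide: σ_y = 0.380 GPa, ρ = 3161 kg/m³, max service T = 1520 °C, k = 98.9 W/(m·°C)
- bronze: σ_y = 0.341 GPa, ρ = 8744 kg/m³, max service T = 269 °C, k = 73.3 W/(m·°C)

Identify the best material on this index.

Screen on constraints: max service T ≥ 128 °C; k ≥ 0.391 W/(m·K). Survivors: beryllium, borosilicate glass, GFRP laminate, silicon carbide, bronze.
In SI units:
  beryllium: σ_y = 246.0 MPa, ρ = 1849 kg/m³
  borosilicate glass: σ_y = 57.60 MPa, ρ = 2280 kg/m³
  GFRP laminate: σ_y = 229.6 MPa, ρ = 1910 kg/m³
  silicon carbide: σ_y = 380.0 MPa, ρ = 3161 kg/m³
  bronze: σ_y = 341.0 MPa, ρ = 8744 kg/m³
  beryllium: M = 133 kN·m/kg
  silicon carbide: M = 120 kN·m/kg
  GFRP laminate: M = 120 kN·m/kg
  bronze: M = 39.0 kN·m/kg
  borosilicate glass: M = 25.3 kN·m/kg
Beryllium has the largest M.

beryllium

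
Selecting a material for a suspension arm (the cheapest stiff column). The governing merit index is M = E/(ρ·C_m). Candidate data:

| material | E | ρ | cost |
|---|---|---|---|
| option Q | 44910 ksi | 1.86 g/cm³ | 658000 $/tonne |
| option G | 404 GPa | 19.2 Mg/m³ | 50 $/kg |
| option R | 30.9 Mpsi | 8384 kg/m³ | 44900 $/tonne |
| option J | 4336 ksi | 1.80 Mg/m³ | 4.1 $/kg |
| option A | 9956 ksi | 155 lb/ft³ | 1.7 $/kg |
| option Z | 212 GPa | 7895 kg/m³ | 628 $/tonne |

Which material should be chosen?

option Z

Putting every candidate on a common basis:
  option Q: E = 309.6 GPa, ρ = 1860 kg/m³, cost = 658.0 $/kg
  option G: E = 404.0 GPa, ρ = 19200 kg/m³, cost = 50.00 $/kg
  option R: E = 213.0 GPa, ρ = 8384 kg/m³, cost = 44.90 $/kg
  option J: E = 29.90 GPa, ρ = 1800 kg/m³, cost = 4.100 $/kg
  option A: E = 68.64 GPa, ρ = 2483 kg/m³, cost = 1.700 $/kg
  option Z: E = 212.0 GPa, ρ = 7895 kg/m³, cost = 0.6280 $/kg
  option Z: M = 42.8 MN·m per $
  option A: M = 16.3 MN·m per $
  option J: M = 4.05 MN·m per $
  option R: M = 0.566 MN·m per $
  option G: M = 0.421 MN·m per $
  option Q: M = 0.253 MN·m per $
The maximum is for option Z.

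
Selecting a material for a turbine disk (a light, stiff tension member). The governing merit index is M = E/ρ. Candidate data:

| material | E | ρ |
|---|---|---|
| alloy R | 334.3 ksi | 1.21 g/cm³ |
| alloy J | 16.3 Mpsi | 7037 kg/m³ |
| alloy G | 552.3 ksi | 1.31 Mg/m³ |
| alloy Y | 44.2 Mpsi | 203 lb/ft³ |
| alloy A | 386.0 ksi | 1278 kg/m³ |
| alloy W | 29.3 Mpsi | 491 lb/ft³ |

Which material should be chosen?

alloy Y

Putting every candidate on a common basis:
  alloy R: E = 2.305 GPa, ρ = 1210 kg/m³
  alloy J: E = 112.4 GPa, ρ = 7037 kg/m³
  alloy G: E = 3.808 GPa, ρ = 1310 kg/m³
  alloy Y: E = 304.7 GPa, ρ = 3252 kg/m³
  alloy A: E = 2.661 GPa, ρ = 1278 kg/m³
  alloy W: E = 202.0 GPa, ρ = 7865 kg/m³
  alloy Y: M = 93.7 MN·m/kg
  alloy W: M = 25.7 MN·m/kg
  alloy J: M = 16.0 MN·m/kg
  alloy G: M = 2.91 MN·m/kg
  alloy A: M = 2.08 MN·m/kg
  alloy R: M = 1.90 MN·m/kg
Alloy Y has the largest M.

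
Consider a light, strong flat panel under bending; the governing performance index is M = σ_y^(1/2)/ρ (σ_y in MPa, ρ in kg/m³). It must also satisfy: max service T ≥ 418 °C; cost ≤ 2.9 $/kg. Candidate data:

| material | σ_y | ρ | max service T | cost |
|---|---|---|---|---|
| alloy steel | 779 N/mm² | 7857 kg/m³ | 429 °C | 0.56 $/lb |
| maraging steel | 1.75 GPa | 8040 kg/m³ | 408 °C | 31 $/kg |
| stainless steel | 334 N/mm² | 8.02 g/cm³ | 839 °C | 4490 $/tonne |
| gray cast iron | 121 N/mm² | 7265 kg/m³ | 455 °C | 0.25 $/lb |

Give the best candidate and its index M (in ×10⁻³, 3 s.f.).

Screen on constraints: max service T ≥ 418 °C; cost ≤ 2.9 $/kg. Survivors: alloy steel, gray cast iron.
Convert each candidate to consistent units, then evaluate M:
  alloy steel: σ_y = 779.0 MPa, ρ = 7857 kg/m³
  gray cast iron: σ_y = 121.0 MPa, ρ = 7265 kg/m³
  alloy steel: M = 3.55×10⁻³
  gray cast iron: M = 1.51×10⁻³
Highest index: alloy steel.

alloy steel, M = 3.55×10⁻³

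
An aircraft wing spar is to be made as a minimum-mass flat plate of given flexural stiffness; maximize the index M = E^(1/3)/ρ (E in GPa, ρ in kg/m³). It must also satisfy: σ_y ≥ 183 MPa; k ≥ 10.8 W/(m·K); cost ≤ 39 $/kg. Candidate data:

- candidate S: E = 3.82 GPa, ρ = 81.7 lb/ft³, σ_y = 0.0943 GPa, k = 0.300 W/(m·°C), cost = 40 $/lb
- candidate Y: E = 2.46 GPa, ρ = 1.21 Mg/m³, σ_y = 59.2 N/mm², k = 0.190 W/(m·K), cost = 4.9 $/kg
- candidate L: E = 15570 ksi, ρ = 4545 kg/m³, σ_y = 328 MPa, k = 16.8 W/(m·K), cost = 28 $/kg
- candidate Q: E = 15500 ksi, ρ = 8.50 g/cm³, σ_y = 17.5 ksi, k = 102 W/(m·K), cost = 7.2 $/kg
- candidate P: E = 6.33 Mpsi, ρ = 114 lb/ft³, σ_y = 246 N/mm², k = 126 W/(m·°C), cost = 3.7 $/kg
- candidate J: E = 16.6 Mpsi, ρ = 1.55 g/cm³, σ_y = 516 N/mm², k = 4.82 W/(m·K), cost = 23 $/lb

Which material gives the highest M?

candidate P

Screen on constraints: σ_y ≥ 183 MPa; k ≥ 10.8 W/(m·K); cost ≤ 39 $/kg. Survivors: candidate L, candidate P.
Putting every candidate on a common basis:
  candidate L: E = 107.4 GPa, ρ = 4545 kg/m³
  candidate P: E = 43.64 GPa, ρ = 1826 kg/m³
  candidate P: M = 1.93×10⁻³
  candidate L: M = 1.05×10⁻³
Candidate P ranks first.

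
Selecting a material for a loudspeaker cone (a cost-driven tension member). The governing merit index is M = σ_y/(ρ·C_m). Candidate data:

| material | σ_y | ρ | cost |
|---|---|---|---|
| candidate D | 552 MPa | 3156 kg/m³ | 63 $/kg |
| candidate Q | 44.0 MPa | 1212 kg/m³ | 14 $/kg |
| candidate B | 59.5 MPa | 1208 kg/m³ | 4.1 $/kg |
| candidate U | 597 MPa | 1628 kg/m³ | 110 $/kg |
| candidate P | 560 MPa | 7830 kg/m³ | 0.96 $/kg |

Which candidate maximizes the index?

candidate P

Evaluate M for each candidate:
  candidate P: M = 74.5 kN·m per $
  candidate B: M = 12.0 kN·m per $
  candidate U: M = 3.33 kN·m per $
  candidate D: M = 2.78 kN·m per $
  candidate Q: M = 2.59 kN·m per $
Candidate P has the largest M.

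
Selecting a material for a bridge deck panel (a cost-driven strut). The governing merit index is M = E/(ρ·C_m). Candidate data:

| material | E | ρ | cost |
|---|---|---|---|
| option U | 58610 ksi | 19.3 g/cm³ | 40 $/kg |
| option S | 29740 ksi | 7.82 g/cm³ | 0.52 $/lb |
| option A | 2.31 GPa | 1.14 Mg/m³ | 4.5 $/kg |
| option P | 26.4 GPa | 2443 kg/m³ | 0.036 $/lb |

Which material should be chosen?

After converting to SI:
  option U: E = 404.1 GPa, ρ = 19300 kg/m³, cost = 40.00 $/kg
  option S: E = 205.1 GPa, ρ = 7820 kg/m³, cost = 1.146 $/kg
  option A: E = 2.310 GPa, ρ = 1140 kg/m³, cost = 4.500 $/kg
  option P: E = 26.40 GPa, ρ = 2443 kg/m³, cost = 0.07937 $/kg
  option P: M = 136 MN·m per $
  option S: M = 22.9 MN·m per $
  option U: M = 0.523 MN·m per $
  option A: M = 0.450 MN·m per $
Highest index: option P.

option P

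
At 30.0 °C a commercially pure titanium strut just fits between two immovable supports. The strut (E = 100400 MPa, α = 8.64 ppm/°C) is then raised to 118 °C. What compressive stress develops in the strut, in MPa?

E = 100400 MPa = 100.4 GPa.
ΔT = 88.00 K. Constrained thermal stress σ = E·α·ΔT = 100.4×10³ MPa × 8.64×10⁻⁶ × 88.00 = 76.3 MPa (compressive).

76.3 MPa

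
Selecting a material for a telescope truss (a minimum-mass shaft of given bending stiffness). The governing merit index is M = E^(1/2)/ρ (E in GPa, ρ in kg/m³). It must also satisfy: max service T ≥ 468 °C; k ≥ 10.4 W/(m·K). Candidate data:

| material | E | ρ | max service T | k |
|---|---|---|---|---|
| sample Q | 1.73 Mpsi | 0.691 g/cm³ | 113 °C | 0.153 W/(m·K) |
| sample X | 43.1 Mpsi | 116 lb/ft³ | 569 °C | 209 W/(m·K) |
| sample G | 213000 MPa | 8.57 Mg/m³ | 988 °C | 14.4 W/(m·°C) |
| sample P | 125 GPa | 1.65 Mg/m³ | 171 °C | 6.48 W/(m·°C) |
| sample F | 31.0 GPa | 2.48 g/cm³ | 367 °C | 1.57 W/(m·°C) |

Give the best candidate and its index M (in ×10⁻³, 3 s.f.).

Screen on constraints: max service T ≥ 468 °C; k ≥ 10.4 W/(m·K). Survivors: sample X, sample G.
Putting every candidate on a common basis:
  sample X: E = 297.2 GPa, ρ = 1858 kg/m³
  sample G: E = 213.0 GPa, ρ = 8570 kg/m³
  sample X: M = 9.28×10⁻³
  sample G: M = 1.70×10⁻³
Sample X has the largest M.

sample X, M = 9.28×10⁻³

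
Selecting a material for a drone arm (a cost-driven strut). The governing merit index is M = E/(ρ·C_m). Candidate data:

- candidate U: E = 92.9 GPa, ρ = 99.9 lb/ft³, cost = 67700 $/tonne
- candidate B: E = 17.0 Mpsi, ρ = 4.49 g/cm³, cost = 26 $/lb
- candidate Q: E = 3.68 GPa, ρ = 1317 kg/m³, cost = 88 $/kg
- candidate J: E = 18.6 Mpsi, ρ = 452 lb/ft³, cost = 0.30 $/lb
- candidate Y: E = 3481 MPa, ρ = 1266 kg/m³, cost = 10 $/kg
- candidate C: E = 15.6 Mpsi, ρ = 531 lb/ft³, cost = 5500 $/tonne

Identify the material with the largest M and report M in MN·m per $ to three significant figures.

candidate J, M = 26.8 MN·m per $

After converting to SI:
  candidate U: E = 92.90 GPa, ρ = 1600 kg/m³, cost = 67.70 $/kg
  candidate B: E = 117.2 GPa, ρ = 4490 kg/m³, cost = 57.32 $/kg
  candidate Q: E = 3.680 GPa, ρ = 1317 kg/m³, cost = 88.00 $/kg
  candidate J: E = 128.2 GPa, ρ = 7240 kg/m³, cost = 0.6614 $/kg
  candidate Y: E = 3.481 GPa, ρ = 1266 kg/m³, cost = 10.00 $/kg
  candidate C: E = 107.6 GPa, ρ = 8506 kg/m³, cost = 5.500 $/kg
  candidate J: M = 26.8 MN·m per $
  candidate C: M = 2.30 MN·m per $
  candidate U: M = 0.858 MN·m per $
  candidate B: M = 0.455 MN·m per $
  candidate Y: M = 0.275 MN·m per $
  candidate Q: M = 0.0318 MN·m per $
The maximum is for candidate J.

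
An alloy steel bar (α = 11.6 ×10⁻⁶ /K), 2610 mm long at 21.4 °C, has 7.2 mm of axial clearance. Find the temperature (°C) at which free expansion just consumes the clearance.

α·L₀·ΔT = 7.2 mm ⇒ ΔT = 7.2 / (11.6×10⁻⁶ × 2610.0) = 237.8 K.
T = 21.4 + 237.8 = 259.2 °C.

259 °C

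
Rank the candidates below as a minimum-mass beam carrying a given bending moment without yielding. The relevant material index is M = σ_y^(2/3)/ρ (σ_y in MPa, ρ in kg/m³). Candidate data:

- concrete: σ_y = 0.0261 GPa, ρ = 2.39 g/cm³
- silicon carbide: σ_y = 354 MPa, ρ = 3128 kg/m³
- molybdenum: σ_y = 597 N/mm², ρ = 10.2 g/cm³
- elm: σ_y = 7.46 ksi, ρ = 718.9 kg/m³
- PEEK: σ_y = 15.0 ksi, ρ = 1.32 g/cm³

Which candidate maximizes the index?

Convert each candidate to consistent units, then evaluate M:
  concrete: σ_y = 26.10 MPa, ρ = 2390 kg/m³
  silicon carbide: σ_y = 354.0 MPa, ρ = 3128 kg/m³
  molybdenum: σ_y = 597.0 MPa, ρ = 10200 kg/m³
  elm: σ_y = 51.43 MPa, ρ = 718.9 kg/m³
  PEEK: σ_y = 103.4 MPa, ρ = 1320 kg/m³
  elm: M = 19.2×10⁻³
  PEEK: M = 16.7×10⁻³
  silicon carbide: M = 16.0×10⁻³
  molybdenum: M = 6.95×10⁻³
  concrete: M = 3.68×10⁻³
Highest index: elm.

elm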